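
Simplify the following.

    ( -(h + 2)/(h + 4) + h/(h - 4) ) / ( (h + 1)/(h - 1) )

(6*h^2 + 2*h - 8)/(h^3 + h^2 - 16*h - 16)

Numerator: -(h + 2)/(h + 4) + h/(h - 4) = (6*h + 8)/(h^2 - 16)
Denominator: (h + 1)/(h - 1) = (h + 1)/(h - 1)
Divide: ((6*h + 8)/(h^2 - 16)) · ((h - 1)/(h + 1)) = (6*h^2 + 2*h - 8)/(h^3 + h^2 - 16*h - 16)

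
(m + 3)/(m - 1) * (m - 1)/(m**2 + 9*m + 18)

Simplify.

1/(m + 6)

Factor: m**2 + 9*m + 18 = (m + 3)*(m + 6)
Cancel the common factors (m - 1), (m + 3).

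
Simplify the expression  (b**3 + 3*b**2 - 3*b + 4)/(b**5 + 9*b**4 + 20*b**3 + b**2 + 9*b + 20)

Factor: b**3 + 3*b**2 - 3*b + 4 = (b + 4)*(b**2 - b + 1);  b**5 + 9*b**4 + 20*b**3 + b**2 + 9*b + 20 = (b + 5)*(b + 4)*(b + 1)*(b**2 - b + 1)
Cancel the common factors (b**2 - b + 1), (b + 4).

1/(b**2 + 6*b + 5)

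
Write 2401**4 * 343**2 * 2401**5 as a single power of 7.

7**42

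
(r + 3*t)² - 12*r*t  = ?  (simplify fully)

Expanding gives r² - 6*r*t + 9*t², a perfect square.

(r - 3*t)²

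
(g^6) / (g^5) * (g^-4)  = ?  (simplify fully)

Quotient: g^1
Multiply by (g^-4): add exponents.

g^(-3)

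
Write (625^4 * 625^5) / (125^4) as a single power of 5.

625^4 = 5^16; 625^5 = 5^20; 125^4 = 5^12
Combine exponents: 5^24

5^24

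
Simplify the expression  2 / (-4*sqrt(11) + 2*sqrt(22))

(-2*sqrt(11) - sqrt(22))/22

Multiply numerator and denominator by 2*sqrt(22) + 4*sqrt(11).
Denominator becomes -88; numerator becomes 4*sqrt(22) + 8*sqrt(11).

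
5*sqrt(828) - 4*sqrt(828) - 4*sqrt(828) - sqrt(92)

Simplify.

5*sqrt(828) = 30*sqrt(23); 4*sqrt(828) = 24*sqrt(23); 4*sqrt(828) = 24*sqrt(23); sqrt(92) = 2*sqrt(23)
Combine: (30 - 24 - 24 - 2)·sqrt(23) = -20*sqrt(23)

-20*sqrt(23)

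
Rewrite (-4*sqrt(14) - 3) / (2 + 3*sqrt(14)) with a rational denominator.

(-162 - sqrt(14))/122

Multiply numerator and denominator by -3*sqrt(14) + 2.
Denominator becomes -122; numerator becomes sqrt(14) + 162.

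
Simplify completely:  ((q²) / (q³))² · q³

q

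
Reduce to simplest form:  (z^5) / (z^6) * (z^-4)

Quotient: (z^-1)
Multiply by (z^-4): add exponents.

z^(-5)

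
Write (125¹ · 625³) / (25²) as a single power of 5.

5^11

125¹ = 5^3; 625³ = 5^12; 25² = 5^4
Combine exponents: 5^11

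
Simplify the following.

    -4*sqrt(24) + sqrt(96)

-4*sqrt(6)

4*sqrt(24) = 8*sqrt(6); sqrt(96) = 4*sqrt(6)
Combine: (-8 + 4)·sqrt(6) = -4*sqrt(6)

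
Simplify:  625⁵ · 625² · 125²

5^34

625⁵ = 5^20; 625² = 5^8; 125² = 5^6
Combine exponents: 5^34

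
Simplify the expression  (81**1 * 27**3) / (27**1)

3**10

81**1 = 3**4; 27**3 = 3**9; 27**1 = 3**3
Combine exponents: 3**10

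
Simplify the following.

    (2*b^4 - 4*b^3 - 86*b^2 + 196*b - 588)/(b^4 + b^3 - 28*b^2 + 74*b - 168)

Factor: 2*b^4 - 4*b^3 - 86*b^2 + 196*b - 588 = 2*(b^2 - 2*b + 6)*(b - 7)*(b + 7);  b^4 + b^3 - 28*b^2 + 74*b - 168 = (b + 7)*(b - 4)*(b^2 - 2*b + 6)
Cancel the common factors (b^2 - 2*b + 6), (b + 7).

(2*b - 14)/(b - 4)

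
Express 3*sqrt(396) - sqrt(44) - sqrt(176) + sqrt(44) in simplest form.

3*sqrt(396) = 18*sqrt(11); sqrt(44) = 2*sqrt(11); sqrt(176) = 4*sqrt(11); sqrt(44) = 2*sqrt(11)
Combine: (18 - 2 - 4 + 2)·sqrt(11) = 14*sqrt(11)

14*sqrt(11)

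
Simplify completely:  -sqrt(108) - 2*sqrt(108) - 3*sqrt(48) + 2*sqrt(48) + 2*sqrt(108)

sqrt(108) = 6*sqrt(3); 2*sqrt(108) = 12*sqrt(3); 3*sqrt(48) = 12*sqrt(3); 2*sqrt(48) = 8*sqrt(3); 2*sqrt(108) = 12*sqrt(3)
Combine: (-6 - 12 - 12 + 8 + 12)·sqrt(3) = -10*sqrt(3)

-10*sqrt(3)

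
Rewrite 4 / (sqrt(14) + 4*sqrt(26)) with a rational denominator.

(-2*sqrt(14) + 8*sqrt(26))/201

Multiply numerator and denominator by -sqrt(14) + 4*sqrt(26).
Denominator becomes 402; numerator becomes -4*sqrt(14) + 16*sqrt(26).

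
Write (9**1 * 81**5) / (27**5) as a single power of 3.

3**7

9**1 = 3**2; 81**5 = 3**20; 27**5 = 3**15
Combine exponents: 3**7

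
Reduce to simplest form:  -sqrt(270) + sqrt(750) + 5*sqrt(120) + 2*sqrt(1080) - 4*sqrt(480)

8*sqrt(30)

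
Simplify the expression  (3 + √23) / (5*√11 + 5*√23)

Multiply numerator and denominator by -5*√11 + 5*√23.
Denominator becomes 300; numerator becomes -5*√253 - 15*√11 + 15*√23 + 115.

(-√253 - 3*√11 + 3*√23 + 23)/60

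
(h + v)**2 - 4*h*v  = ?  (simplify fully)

(h - v)**2

Expanding gives h**2 - 2*h*v + v**2, a perfect square.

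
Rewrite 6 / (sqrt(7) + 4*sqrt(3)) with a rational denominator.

Multiply numerator and denominator by -sqrt(7) + 4*sqrt(3).
Denominator becomes 41; numerator becomes -6*sqrt(7) + 24*sqrt(3).

(-6*sqrt(7) + 24*sqrt(3))/41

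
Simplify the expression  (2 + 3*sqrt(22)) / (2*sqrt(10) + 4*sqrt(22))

(-3*sqrt(55) - sqrt(10) + 2*sqrt(22) + 66)/78

Multiply numerator and denominator by -2*sqrt(10) + 4*sqrt(22).
Denominator becomes 312; numerator becomes -12*sqrt(55) - 4*sqrt(10) + 8*sqrt(22) + 264.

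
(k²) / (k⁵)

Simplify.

Quotient: (k^-3)

k^(-3)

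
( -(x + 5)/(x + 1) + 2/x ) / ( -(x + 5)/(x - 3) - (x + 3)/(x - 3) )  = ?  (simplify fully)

Numerator: -(x + 5)/(x + 1) + 2/x = (-x**2 - 3*x + 2)/(x**2 + x)
Denominator: -(x + 5)/(x - 3) - (x + 3)/(x - 3) = (-2*x - 8)/(x - 3)
Divide: ((-x**2 - 3*x + 2)/(x**2 + x)) · ((x - 3)/(-2*x - 8)) = (x**3 - 11*x + 6)/(2*x**3 + 10*x**2 + 8*x)

(x**3 - 11*x + 6)/(2*x**3 + 10*x**2 + 8*x)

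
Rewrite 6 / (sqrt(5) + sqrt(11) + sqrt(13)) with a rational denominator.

Group as (sqrt(11) + sqrt(13)) + sqrt(5); multiply by (sqrt(11) + sqrt(13)) - sqrt(5), then rationalise the remaining surd.

(-12*sqrt(715) + 18*sqrt(13) + 42*sqrt(11) + 114*sqrt(5))/211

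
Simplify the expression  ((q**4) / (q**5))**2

q**(-2)

Inside the bracket: (q**-1)
Raise to the power 2: (q**-2)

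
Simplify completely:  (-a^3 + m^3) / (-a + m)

Factor as (a-b)(a^2+ab+b^2) with a=m, b=a.

a^2 + a*m + m^2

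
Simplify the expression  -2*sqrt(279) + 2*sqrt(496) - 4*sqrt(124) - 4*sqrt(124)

2*sqrt(279) = 6*sqrt(31); 2*sqrt(496) = 8*sqrt(31); 4*sqrt(124) = 8*sqrt(31); 4*sqrt(124) = 8*sqrt(31)
Combine: (-6 + 8 - 8 - 8)·sqrt(31) = -14*sqrt(31)

-14*sqrt(31)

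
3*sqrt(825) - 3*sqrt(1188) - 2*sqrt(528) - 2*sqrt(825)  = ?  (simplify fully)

3*sqrt(825) = 15*sqrt(33); 3*sqrt(1188) = 18*sqrt(33); 2*sqrt(528) = 8*sqrt(33); 2*sqrt(825) = 10*sqrt(33)
Combine: (15 - 18 - 8 - 10)·sqrt(33) = -21*sqrt(33)

-21*sqrt(33)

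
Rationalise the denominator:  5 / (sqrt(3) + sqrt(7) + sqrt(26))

Group as (sqrt(3) + sqrt(7)) + sqrt(26); multiply by (sqrt(3) + sqrt(7)) - sqrt(26), then rationalise the remaining surd.

(-55*sqrt(7) - 75*sqrt(3) + 5*sqrt(546) + 40*sqrt(26))/86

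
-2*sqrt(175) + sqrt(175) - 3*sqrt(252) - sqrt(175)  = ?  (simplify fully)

2*sqrt(175) = 10*sqrt(7); sqrt(175) = 5*sqrt(7); 3*sqrt(252) = 18*sqrt(7); sqrt(175) = 5*sqrt(7)
Combine: (-10 + 5 - 18 - 5)·sqrt(7) = -28*sqrt(7)

-28*sqrt(7)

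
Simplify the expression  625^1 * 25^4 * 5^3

5^15

625^1 = 5^4; 25^4 = 5^8; 5^3 = 5^3
Combine exponents: 5^15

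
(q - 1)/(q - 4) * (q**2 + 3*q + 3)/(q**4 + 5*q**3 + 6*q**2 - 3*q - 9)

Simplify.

1/(q**2 - q - 12)

Factor: q**4 + 5*q**3 + 6*q**2 - 3*q - 9 = (q + 3)*(q**2 + 3*q + 3)*(q - 1)
Cancel the common factors (q**2 + 3*q + 3), (q - 1).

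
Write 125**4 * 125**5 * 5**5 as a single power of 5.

5**32

125**4 = 5**12; 125**5 = 5**15; 5**5 = 5**5
Combine exponents: 5**32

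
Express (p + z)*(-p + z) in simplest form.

-p^2 + z^2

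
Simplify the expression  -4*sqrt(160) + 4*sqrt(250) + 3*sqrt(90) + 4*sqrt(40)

21*sqrt(10)

4*sqrt(160) = 16*sqrt(10); 4*sqrt(250) = 20*sqrt(10); 3*sqrt(90) = 9*sqrt(10); 4*sqrt(40) = 8*sqrt(10)
Combine: (-16 + 20 + 9 + 8)·sqrt(10) = 21*sqrt(10)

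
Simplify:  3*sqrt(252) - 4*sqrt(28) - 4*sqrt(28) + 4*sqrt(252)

3*sqrt(252) = 18*sqrt(7); 4*sqrt(28) = 8*sqrt(7); 4*sqrt(28) = 8*sqrt(7); 4*sqrt(252) = 24*sqrt(7)
Combine: (18 - 8 - 8 + 24)·sqrt(7) = 26*sqrt(7)

26*sqrt(7)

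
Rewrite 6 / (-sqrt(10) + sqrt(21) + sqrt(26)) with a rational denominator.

Group as (sqrt(21) + sqrt(26)) - sqrt(10); multiply by (sqrt(21) + sqrt(26)) + sqrt(10), then rationalise the remaining surd.

(-222*sqrt(10) + 30*sqrt(26) + 90*sqrt(21) + 24*sqrt(1365))/815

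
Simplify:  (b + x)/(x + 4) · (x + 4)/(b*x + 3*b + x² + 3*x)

1/(x + 3)

Factor: b*x + 3*b + x² + 3*x = (b + x)·(x + 3)
Cancel the common factors (x + 4), (b + x).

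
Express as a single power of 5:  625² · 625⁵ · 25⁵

5^38

625² = 5^8; 625⁵ = 5^20; 25⁵ = 5^10
Combine exponents: 5^38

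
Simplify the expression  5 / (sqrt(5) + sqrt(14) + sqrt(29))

(-sqrt(2030) - 5*sqrt(29) + 10*sqrt(14) + 19*sqrt(5))/18

Group as (sqrt(5) + sqrt(29)) + sqrt(14); multiply by (sqrt(5) + sqrt(29)) - sqrt(14), then rationalise the remaining surd.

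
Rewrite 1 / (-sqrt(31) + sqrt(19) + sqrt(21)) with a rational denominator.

(-9*sqrt(31) + 29*sqrt(21) + 33*sqrt(19) + 2*sqrt(12369))/1515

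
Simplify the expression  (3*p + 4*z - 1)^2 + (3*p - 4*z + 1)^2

Write as f((3*p),(4*z - 1)) + f((3*p),-(4*z - 1)) and expand.

18*p^2 + 32*z^2 - 16*z + 2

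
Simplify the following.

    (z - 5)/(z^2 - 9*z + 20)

1/(z - 4)

Factor: z^2 - 9*z + 20 = (z - 4)*(z - 5)
Cancel the common factor (z - 5).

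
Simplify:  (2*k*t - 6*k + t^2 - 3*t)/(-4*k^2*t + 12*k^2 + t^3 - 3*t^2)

Factor: 2*k*t - 6*k + t^2 - 3*t = (2*k + t)*(t - 3);  -4*k^2*t + 12*k^2 + t^3 - 3*t^2 = (t - 3)*(-2*k + t)*(2*k + t)
Cancel the common factors (t - 3), (2*k + t).

1/(-2*k + t)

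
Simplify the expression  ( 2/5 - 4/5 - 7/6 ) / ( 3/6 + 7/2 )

-47/120

Numerator: 2/5 - 4/5 - 7/6 = -47/30
Denominator: 3/6 + 7/2 = 4
Divide: (-47/30) · (1/4) = -47/120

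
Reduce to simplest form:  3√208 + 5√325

3√208 = 12*√13; 5√325 = 25*√13
Combine: (12 + 25)·√13 = 37*√13

37*√13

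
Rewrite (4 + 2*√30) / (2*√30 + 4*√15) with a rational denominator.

(-15 - √30 + 2*√15 + 15*√2)/15

Multiply numerator and denominator by -4*√15 + 2*√30.
Denominator becomes -120; numerator becomes -120*√2 - 16*√15 + 8*√30 + 120.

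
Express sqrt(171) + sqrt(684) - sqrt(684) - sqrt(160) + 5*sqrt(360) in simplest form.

3*sqrt(19) + 26*sqrt(10)

sqrt(171) = 3*sqrt(19); sqrt(684) = 6*sqrt(19); sqrt(684) = 6*sqrt(19); sqrt(160) = 4*sqrt(10); 5*sqrt(360) = 30*sqrt(10)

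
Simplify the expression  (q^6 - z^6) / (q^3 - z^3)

q^3 + z^3

Factor q^6 - z^6 and cancel (q^3 - z^3).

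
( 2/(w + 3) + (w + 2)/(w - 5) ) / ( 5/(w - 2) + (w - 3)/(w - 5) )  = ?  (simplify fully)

(w³ + 5*w² - 18*w + 8)/(w³ + 3*w² - 19*w - 57)

Numerator: 2/(w + 3) + (w + 2)/(w - 5) = (w² + 7*w - 4)/(w² - 2*w - 15)
Denominator: 5/(w - 2) + (w - 3)/(w - 5) = (w² - 19)/(w² - 7*w + 10)
Divide: ((w² + 7*w - 4)/(w² - 2*w - 15)) · ((w² - 7*w + 10)/(w² - 19)) = (w³ + 5*w² - 18*w + 8)/(w³ + 3*w² - 19*w - 57)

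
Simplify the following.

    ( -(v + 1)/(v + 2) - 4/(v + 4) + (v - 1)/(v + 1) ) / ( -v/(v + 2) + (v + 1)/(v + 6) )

(5*v**3 + 49*v**2 + 134*v + 120)/(3*v**3 + 13*v**2 + 2*v - 8)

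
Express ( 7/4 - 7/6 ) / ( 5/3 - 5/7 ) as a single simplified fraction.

Numerator: 7/4 - 7/6 = 7/12
Denominator: 5/3 - 5/7 = 20/21
Divide: (7/12) · (21/20) = 49/80

49/80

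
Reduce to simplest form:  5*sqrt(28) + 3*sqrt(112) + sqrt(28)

5*sqrt(28) = 10*sqrt(7); 3*sqrt(112) = 12*sqrt(7); sqrt(28) = 2*sqrt(7)
Combine: (10 + 12 + 2)·sqrt(7) = 24*sqrt(7)

24*sqrt(7)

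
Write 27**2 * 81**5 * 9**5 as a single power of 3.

27**2 = 3**6; 81**5 = 3**20; 9**5 = 3**10
Combine exponents: 3**36

3**36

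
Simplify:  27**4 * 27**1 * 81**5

27**4 = 3**12; 27**1 = 3**3; 81**5 = 3**20
Combine exponents: 3**35

3**35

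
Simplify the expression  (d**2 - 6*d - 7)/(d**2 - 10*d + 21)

(d + 1)/(d - 3)

Factor: d**2 - 6*d - 7 = (d - 7)*(d + 1);  d**2 - 10*d + 21 = (d - 3)*(d - 7)
Cancel the common factor (d - 7).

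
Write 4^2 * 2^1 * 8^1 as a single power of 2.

4^2 = 2^4; 2^1 = 2^1; 8^1 = 2^3
Combine exponents: 2^8

2^8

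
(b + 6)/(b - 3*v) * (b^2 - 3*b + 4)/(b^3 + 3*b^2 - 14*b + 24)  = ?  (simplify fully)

-1/(-b + 3*v)

Factor: b^3 + 3*b^2 - 14*b + 24 = (b^2 - 3*b + 4)*(b + 6)
Cancel the common factors (b^2 - 3*b + 4), (b + 6).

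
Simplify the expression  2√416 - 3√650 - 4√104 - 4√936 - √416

-43*√26

2√416 = 8*√26; 3√650 = 15*√26; 4√104 = 8*√26; 4√936 = 24*√26; √416 = 4*√26
Combine: (8 - 15 - 8 - 24 - 4)·√26 = -43*√26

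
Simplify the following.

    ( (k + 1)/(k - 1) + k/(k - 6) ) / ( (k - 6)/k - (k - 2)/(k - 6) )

Numerator: (k + 1)/(k - 1) + k/(k - 6) = (2*k^2 - 6*k - 6)/(k^2 - 7*k + 6)
Denominator: (k - 6)/k - (k - 2)/(k - 6) = (-10*k + 36)/(k^2 - 6*k)
Divide: ((2*k^2 - 6*k - 6)/(k^2 - 7*k + 6)) · ((k^2 - 6*k)/(-10*k + 36)) = (-k^3 + 3*k^2 + 3*k)/(5*k^2 - 23*k + 18)

(-k^3 + 3*k^2 + 3*k)/(5*k^2 - 23*k + 18)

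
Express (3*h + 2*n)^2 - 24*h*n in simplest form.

(3*h - 2*n)^2

After expansion: 9*h^2 - 12*h*n + 4*n^2 — a perfect-square trinomial.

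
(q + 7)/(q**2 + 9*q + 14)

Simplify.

1/(q + 2)

Factor: q**2 + 9*q + 14 = (q + 2)*(q + 7)
Cancel the common factor (q + 7).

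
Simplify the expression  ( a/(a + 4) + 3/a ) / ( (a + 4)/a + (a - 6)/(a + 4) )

(a² + 3*a + 12)/(2*a² + 2*a + 16)

Numerator: a/(a + 4) + 3/a = (a² + 3*a + 12)/(a² + 4*a)
Denominator: (a + 4)/a + (a - 6)/(a + 4) = (2*a² + 2*a + 16)/(a² + 4*a)
Divide: ((a² + 3*a + 12)/(a² + 4*a)) · ((a² + 4*a)/(2*a² + 2*a + 16)) = (a² + 3*a + 12)/(2*a² + 2*a + 16)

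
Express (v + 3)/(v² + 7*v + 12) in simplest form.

Factor: v² + 7*v + 12 = (v + 3)·(v + 4)
Cancel the common factor (v + 3).

1/(v + 4)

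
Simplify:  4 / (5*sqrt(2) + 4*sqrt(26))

(-10*sqrt(2) + 8*sqrt(26))/183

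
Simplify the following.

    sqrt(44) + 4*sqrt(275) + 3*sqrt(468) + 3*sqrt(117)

22*sqrt(11) + 27*sqrt(13)

sqrt(44) = 2*sqrt(11); 4*sqrt(275) = 20*sqrt(11); 3*sqrt(468) = 18*sqrt(13); 3*sqrt(117) = 9*sqrt(13)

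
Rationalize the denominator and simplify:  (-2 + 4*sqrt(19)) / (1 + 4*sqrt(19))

(-4*sqrt(19) + 102)/101

Multiply numerator and denominator by -4*sqrt(19) + 1.
Denominator becomes -303; numerator becomes -306 + 12*sqrt(19).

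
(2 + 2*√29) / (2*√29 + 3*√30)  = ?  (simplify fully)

Multiply numerator and denominator by -3*√30 + 2*√29.
Denominator becomes -154; numerator becomes -6*√870 - 6*√30 + 4*√29 + 116.

(-58 - 2*√29 + 3*√30 + 3*√870)/77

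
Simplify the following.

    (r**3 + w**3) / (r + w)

Apply the sum-of-cubes factorisation and cancel (r + w).

r**2 - r*w + w**2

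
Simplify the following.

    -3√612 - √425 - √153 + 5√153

-11*√17

3√612 = 18*√17; √425 = 5*√17; √153 = 3*√17; 5√153 = 15*√17
Combine: (-18 - 5 - 3 + 15)·√17 = -11*√17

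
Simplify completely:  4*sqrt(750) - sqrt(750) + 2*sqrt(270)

21*sqrt(30)

4*sqrt(750) = 20*sqrt(30); sqrt(750) = 5*sqrt(30); 2*sqrt(270) = 6*sqrt(30)
Combine: (20 - 5 + 6)·sqrt(30) = 21*sqrt(30)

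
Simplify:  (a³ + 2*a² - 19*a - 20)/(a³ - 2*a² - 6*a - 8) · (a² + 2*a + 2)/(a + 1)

a + 5

Factor: a³ + 2*a² - 19*a - 20 = (a + 5)·(a - 4)·(a + 1);  a³ - 2*a² - 6*a - 8 = (a - 4)·(a² + 2*a + 2)
Cancel the common factors (a² + 2*a + 2), (a - 4), (a + 1).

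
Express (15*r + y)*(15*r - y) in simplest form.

225*r^2 - y^2

Product of conjugates: (P+Q)(P-Q) = P^2 - Q^2.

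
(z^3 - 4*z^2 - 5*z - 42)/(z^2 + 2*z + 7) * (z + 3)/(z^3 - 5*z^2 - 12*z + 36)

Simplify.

Factor: z^3 - 4*z^2 - 5*z - 42 = (z - 6)*(z^2 + 2*z + 7);  z^3 - 5*z^2 - 12*z + 36 = (z + 3)*(z - 2)*(z - 6)
Cancel the common factors (z^2 + 2*z + 7), (z + 3), (z - 6).

1/(z - 2)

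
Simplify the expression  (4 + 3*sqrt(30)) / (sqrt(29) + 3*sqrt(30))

Multiply numerator and denominator by -sqrt(29) + 3*sqrt(30).
Denominator becomes 241; numerator becomes -3*sqrt(870) - 4*sqrt(29) + 12*sqrt(30) + 270.

(-3*sqrt(870) - 4*sqrt(29) + 12*sqrt(30) + 270)/241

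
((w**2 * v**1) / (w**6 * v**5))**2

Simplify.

1/(v**8*w**8)

Inside the bracket: (w**-4) * (v**-4)
Raise to the power 2: (w**-8) * (v**-8)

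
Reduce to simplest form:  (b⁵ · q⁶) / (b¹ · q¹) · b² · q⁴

Quotient: b⁴ · q⁵
Multiply by b² · q⁴: add exponents.

b⁶*q⁹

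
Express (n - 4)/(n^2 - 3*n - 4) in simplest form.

1/(n + 1)

Factor: n^2 - 3*n - 4 = (n - 4)*(n + 1)
Cancel the common factor (n - 4).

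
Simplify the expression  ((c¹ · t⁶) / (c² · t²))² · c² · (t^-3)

Inside the bracket: (c^-1) · t⁴
Raise to the power 2: (c^-2) · t⁸
Multiply by c² · (t^-3): add exponents.

t⁵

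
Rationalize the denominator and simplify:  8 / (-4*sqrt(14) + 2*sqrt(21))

Multiply numerator and denominator by 2*sqrt(21) + 4*sqrt(14).
Denominator becomes -140; numerator becomes 16*sqrt(21) + 32*sqrt(14).

(-8*sqrt(14) - 4*sqrt(21))/35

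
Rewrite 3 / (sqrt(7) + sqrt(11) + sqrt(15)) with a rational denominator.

(-6*sqrt(1155) + 9*sqrt(15) + 33*sqrt(11) + 57*sqrt(7))/299

Group as (sqrt(7) + sqrt(11)) + sqrt(15); multiply by (sqrt(7) + sqrt(11)) - sqrt(15), then rationalise the remaining surd.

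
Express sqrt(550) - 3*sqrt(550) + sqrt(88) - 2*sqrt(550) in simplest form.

-18*sqrt(22)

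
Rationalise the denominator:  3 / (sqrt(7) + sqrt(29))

(-3*sqrt(7) + 3*sqrt(29))/22

Multiply numerator and denominator by -sqrt(7) + sqrt(29).
Denominator becomes 22; numerator becomes -3*sqrt(7) + 3*sqrt(29).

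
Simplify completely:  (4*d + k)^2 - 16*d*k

After expansion: 16*d^2 - 8*d*k + k^2 — a perfect-square trinomial.

(4*d - k)^2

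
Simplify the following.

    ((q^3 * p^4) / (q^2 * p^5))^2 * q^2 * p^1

q^4/p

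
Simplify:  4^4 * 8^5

4^4 = 2^8; 8^5 = 2^15
Combine exponents: 2^23

2^23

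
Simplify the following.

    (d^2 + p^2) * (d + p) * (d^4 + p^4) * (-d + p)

-d^8 + p^8

Pair the conjugate factors: (p+d)(p-d) = -d^2 + p^2, then repeat with the next factor.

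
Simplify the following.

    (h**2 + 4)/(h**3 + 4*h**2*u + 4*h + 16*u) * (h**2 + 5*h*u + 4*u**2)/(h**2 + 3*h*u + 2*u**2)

1/(h + 2*u)

Factor: h**3 + 4*h**2*u + 4*h + 16*u = (h + 4*u)*(h**2 + 4);  h**2 + 5*h*u + 4*u**2 = (h + 4*u)*(h + u);  h**2 + 3*h*u + 2*u**2 = (h + 2*u)*(h + u)
Cancel the common factors (h**2 + 4), (h + 4*u), (h + u).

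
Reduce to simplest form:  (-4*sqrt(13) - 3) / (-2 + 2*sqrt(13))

(-55 - 7*sqrt(13))/24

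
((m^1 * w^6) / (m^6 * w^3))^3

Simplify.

Inside the bracket: (m^-5) * w^3
Raise to the power 3: (m^-15) * w^9

w^9/m^15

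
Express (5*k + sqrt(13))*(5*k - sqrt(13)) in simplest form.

25*k**2 - 13

(5*k)**2 - (sqrt(13))**2 = 25*k**2 - 13.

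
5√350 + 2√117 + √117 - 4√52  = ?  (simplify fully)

5√350 = 25*√14; 2√117 = 6*√13; √117 = 3*√13; 4√52 = 8*√13

√13 + 25*√14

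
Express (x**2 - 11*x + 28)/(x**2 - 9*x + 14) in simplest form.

(x - 4)/(x - 2)

Factor: x**2 - 11*x + 28 = (x - 7)*(x - 4);  x**2 - 9*x + 14 = (x - 7)*(x - 2)
Cancel the common factor (x - 7).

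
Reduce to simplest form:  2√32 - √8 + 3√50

21*√2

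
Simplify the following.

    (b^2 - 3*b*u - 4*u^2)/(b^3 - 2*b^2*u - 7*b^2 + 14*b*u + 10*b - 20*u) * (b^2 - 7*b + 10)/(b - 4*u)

Factor: b^2 - 3*b*u - 4*u^2 = (b - 4*u)*(b + u);  b^3 - 2*b^2*u - 7*b^2 + 14*b*u + 10*b - 20*u = (b - 2*u)*(b - 5)*(b - 2);  b^2 - 7*b + 10 = (b - 5)*(b - 2)
Cancel the common factors (b - 5), (b - 2), (b - 4*u).

(-b - u)/(-b + 2*u)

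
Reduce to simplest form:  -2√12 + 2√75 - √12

2√12 = 4*√3; 2√75 = 10*√3; √12 = 2*√3
Combine: (-4 + 10 - 2)·√3 = 4*√3

4*√3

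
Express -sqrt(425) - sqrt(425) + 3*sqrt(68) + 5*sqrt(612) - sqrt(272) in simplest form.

sqrt(425) = 5*sqrt(17); sqrt(425) = 5*sqrt(17); 3*sqrt(68) = 6*sqrt(17); 5*sqrt(612) = 30*sqrt(17); sqrt(272) = 4*sqrt(17)
Combine: (-5 - 5 + 6 + 30 - 4)·sqrt(17) = 22*sqrt(17)

22*sqrt(17)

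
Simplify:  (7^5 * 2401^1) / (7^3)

7^6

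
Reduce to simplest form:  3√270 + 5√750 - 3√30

31*√30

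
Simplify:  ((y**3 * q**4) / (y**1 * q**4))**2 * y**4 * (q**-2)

y**8/q**2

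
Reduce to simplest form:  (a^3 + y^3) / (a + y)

a^2 - a*y + y^2

Factor as (a+b)(a^2-ab+b^2) with a=y, b=a.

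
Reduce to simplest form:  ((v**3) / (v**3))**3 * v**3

Inside the bracket: 1
Raise to the power 3: 1
Multiply by v**3: add exponents.

v**3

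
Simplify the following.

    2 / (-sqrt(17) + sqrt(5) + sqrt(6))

Group as (sqrt(5) + sqrt(6)) - sqrt(17); multiply by (sqrt(5) + sqrt(6)) + sqrt(17), then rationalise the remaining surd.

(3*sqrt(17) + 8*sqrt(6) + 9*sqrt(5) + sqrt(510))/21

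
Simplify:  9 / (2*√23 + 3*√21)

Multiply numerator and denominator by -2*√23 + 3*√21.
Denominator becomes 97; numerator becomes -18*√23 + 27*√21.

(-18*√23 + 27*√21)/97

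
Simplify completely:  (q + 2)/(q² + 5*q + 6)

Factor: q² + 5*q + 6 = (q + 2)·(q + 3)
Cancel the common factor (q + 2).

1/(q + 3)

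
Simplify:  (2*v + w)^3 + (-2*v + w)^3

Write as f(w,(2*v)) + f(w,-(2*v)) and expand.

2*w*(12*v^2 + w^2)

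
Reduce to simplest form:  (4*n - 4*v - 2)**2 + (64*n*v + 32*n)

Expanding gives 16*n**2 + 32*n*v + 16*n + 16*v**2 + 16*v + 4, a perfect square.

4*(2*n + 2*v + 1)**2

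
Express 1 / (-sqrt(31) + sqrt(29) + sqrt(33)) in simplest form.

(-31*sqrt(31) + 27*sqrt(33) + 35*sqrt(29) + 2*sqrt(29667))/2867

Group as (sqrt(29) + sqrt(33)) - sqrt(31); multiply by (sqrt(29) + sqrt(33)) + sqrt(31), then rationalise the remaining surd.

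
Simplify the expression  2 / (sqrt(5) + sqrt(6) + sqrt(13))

Group as (sqrt(5) + sqrt(6)) + sqrt(13); multiply by (sqrt(5) + sqrt(6)) - sqrt(13), then rationalise the remaining surd.

(-sqrt(390) - sqrt(13) + 6*sqrt(6) + 7*sqrt(5))/29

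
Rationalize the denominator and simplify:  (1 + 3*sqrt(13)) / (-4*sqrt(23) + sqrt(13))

(-12*sqrt(299) - 39 - 4*sqrt(23) - sqrt(13))/355

Multiply numerator and denominator by sqrt(13) + 4*sqrt(23).
Denominator becomes -355; numerator becomes sqrt(13) + 4*sqrt(23) + 39 + 12*sqrt(299).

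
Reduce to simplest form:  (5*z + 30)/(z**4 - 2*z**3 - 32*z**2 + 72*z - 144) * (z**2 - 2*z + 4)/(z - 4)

Factor: 5*z + 30 = 5*(z + 6);  z**4 - 2*z**3 - 32*z**2 + 72*z - 144 = (z + 6)*(z - 6)*(z**2 - 2*z + 4)
Cancel the common factors (z**2 - 2*z + 4), (z + 6).

5/(z**2 - 10*z + 24)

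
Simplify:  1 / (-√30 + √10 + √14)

Group as (√10 + √14) - √30; multiply by (√10 + √14) + √30, then rationalise the remaining surd.

(3*√30 + 13*√14 + 17*√10 + 10*√42)/262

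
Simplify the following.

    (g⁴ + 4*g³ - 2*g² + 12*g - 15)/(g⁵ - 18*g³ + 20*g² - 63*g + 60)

1/(g - 4)

Factor: g⁴ + 4*g³ - 2*g² + 12*g - 15 = (g² + 3)·(g + 5)·(g - 1);  g⁵ - 18*g³ + 20*g² - 63*g + 60 = (g - 4)·(g - 1)·(g + 5)·(g² + 3)
Cancel the common factors (g² + 3), (g - 1), (g + 5).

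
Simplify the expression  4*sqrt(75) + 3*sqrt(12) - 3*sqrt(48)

4*sqrt(75) = 20*sqrt(3); 3*sqrt(12) = 6*sqrt(3); 3*sqrt(48) = 12*sqrt(3)
Combine: (20 + 6 - 12)·sqrt(3) = 14*sqrt(3)

14*sqrt(3)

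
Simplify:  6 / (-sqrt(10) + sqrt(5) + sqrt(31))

Group as (sqrt(5) + sqrt(31)) - sqrt(10); multiply by (sqrt(5) + sqrt(31)) + sqrt(10), then rationalise the remaining surd.

(-54*sqrt(5) - 15*sqrt(62) + 39*sqrt(10) + 24*sqrt(31))/14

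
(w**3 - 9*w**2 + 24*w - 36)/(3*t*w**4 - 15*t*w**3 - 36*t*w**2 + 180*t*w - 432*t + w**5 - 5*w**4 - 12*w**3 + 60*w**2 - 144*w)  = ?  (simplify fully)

1/(3*t*w + 12*t + w**2 + 4*w)

Factor: w**3 - 9*w**2 + 24*w - 36 = (w**2 - 3*w + 6)*(w - 6);  3*t*w**4 - 15*t*w**3 - 36*t*w**2 + 180*t*w - 432*t + w**5 - 5*w**4 - 12*w**3 + 60*w**2 - 144*w = (3*t + w)*(w - 6)*(w + 4)*(w**2 - 3*w + 6)
Cancel the common factors (w**2 - 3*w + 6), (w - 6).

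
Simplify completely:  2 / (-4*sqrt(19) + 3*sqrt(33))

(-8*sqrt(19) - 6*sqrt(33))/7

Multiply numerator and denominator by 3*sqrt(33) + 4*sqrt(19).
Denominator becomes -7; numerator becomes 6*sqrt(33) + 8*sqrt(19).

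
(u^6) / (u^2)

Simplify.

Quotient: u^4

u^4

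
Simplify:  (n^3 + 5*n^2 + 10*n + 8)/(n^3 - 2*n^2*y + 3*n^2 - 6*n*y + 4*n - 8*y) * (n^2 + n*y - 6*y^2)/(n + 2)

n + 3*y

Factor: n^3 + 5*n^2 + 10*n + 8 = (n + 2)*(n^2 + 3*n + 4);  n^3 - 2*n^2*y + 3*n^2 - 6*n*y + 4*n - 8*y = (n^2 + 3*n + 4)*(n - 2*y);  n^2 + n*y - 6*y^2 = (n - 2*y)*(n + 3*y)
Cancel the common factors (n^2 + 3*n + 4), (n + 2), (n - 2*y).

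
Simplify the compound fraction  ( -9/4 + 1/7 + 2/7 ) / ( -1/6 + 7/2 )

-153/280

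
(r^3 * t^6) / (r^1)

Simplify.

r^2*t^6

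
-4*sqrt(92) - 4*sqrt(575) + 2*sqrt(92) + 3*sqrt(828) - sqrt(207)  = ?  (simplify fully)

-9*sqrt(23)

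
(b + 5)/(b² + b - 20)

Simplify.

1/(b - 4)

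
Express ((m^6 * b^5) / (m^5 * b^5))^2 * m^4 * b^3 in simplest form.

Inside the bracket: m^1
Raise to the power 2: m^2
Multiply by m^4 * b^3: add exponents.

b^3*m^6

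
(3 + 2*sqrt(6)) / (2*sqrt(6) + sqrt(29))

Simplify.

(-24 - 6*sqrt(6) + 3*sqrt(29) + 2*sqrt(174))/5

Multiply numerator and denominator by -sqrt(29) + 2*sqrt(6).
Denominator becomes -5; numerator becomes -2*sqrt(174) - 3*sqrt(29) + 6*sqrt(6) + 24.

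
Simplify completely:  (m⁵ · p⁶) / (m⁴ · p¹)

m*p⁵

Quotient: m¹ · p⁵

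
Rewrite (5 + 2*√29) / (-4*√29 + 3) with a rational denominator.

(-19 - 2*√29)/35

Multiply numerator and denominator by 3 + 4*√29.
Denominator becomes -455; numerator becomes 26*√29 + 247.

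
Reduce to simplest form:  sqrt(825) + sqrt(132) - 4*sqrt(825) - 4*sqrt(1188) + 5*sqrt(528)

-17*sqrt(33)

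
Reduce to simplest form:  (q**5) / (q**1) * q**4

Quotient: q**4
Multiply by q**4: add exponents.

q**8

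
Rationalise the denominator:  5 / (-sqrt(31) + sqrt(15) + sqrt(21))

(-5*sqrt(31) + 25*sqrt(21) + 37*sqrt(15) + 6*sqrt(1085))/247

Group as (sqrt(15) + sqrt(21)) - sqrt(31); multiply by (sqrt(15) + sqrt(21)) + sqrt(31), then rationalise the remaining surd.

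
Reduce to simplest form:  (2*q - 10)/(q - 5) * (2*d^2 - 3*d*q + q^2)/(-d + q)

-4*d + 2*q

Factor: 2*q - 10 = 2*(q - 5);  2*d^2 - 3*d*q + q^2 = (-2*d + q)*(-d + q)
Cancel the common factors (-d + q), (q - 5).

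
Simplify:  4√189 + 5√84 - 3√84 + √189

19*√21

4√189 = 12*√21; 5√84 = 10*√21; 3√84 = 6*√21; √189 = 3*√21
Combine: (12 + 10 - 6 + 3)·√21 = 19*√21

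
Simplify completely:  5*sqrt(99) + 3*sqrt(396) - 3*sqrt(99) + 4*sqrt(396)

5*sqrt(99) = 15*sqrt(11); 3*sqrt(396) = 18*sqrt(11); 3*sqrt(99) = 9*sqrt(11); 4*sqrt(396) = 24*sqrt(11)
Combine: (15 + 18 - 9 + 24)·sqrt(11) = 48*sqrt(11)

48*sqrt(11)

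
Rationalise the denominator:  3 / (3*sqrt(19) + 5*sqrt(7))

(-9*sqrt(19) + 15*sqrt(7))/4

Multiply numerator and denominator by -3*sqrt(19) + 5*sqrt(7).
Denominator becomes 4; numerator becomes -9*sqrt(19) + 15*sqrt(7).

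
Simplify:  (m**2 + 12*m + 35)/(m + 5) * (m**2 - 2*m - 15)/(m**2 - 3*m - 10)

(m**2 + 10*m + 21)/(m + 2)

Factor: m**2 + 12*m + 35 = (m + 5)*(m + 7);  m**2 - 2*m - 15 = (m + 3)*(m - 5);  m**2 - 3*m - 10 = (m + 2)*(m - 5)
Cancel the common factors (m - 5), (m + 5).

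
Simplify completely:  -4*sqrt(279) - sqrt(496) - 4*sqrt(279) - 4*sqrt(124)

-36*sqrt(31)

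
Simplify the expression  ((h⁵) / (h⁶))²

Inside the bracket: (h^-1)
Raise to the power 2: (h^-2)

h^(-2)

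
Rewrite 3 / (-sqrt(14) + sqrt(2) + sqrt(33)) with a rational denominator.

Group as (sqrt(2) + sqrt(33)) - sqrt(14); multiply by (sqrt(2) + sqrt(33)) + sqrt(14), then rationalise the remaining surd.

(-45*sqrt(2) - 4*sqrt(231) + 21*sqrt(14) + 17*sqrt(33))/59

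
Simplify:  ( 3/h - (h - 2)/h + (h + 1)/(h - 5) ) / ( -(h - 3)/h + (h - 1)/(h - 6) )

Numerator: 3/h - (h - 2)/h + (h + 1)/(h - 5) = (11*h - 25)/(h² - 5*h)
Denominator: -(h - 3)/h + (h - 1)/(h - 6) = (8*h - 18)/(h² - 6*h)
Divide: ((11*h - 25)/(h² - 5*h)) · ((h² - 6*h)/(8*h - 18)) = (11*h² - 91*h + 150)/(8*h² - 58*h + 90)

(11*h² - 91*h + 150)/(8*h² - 58*h + 90)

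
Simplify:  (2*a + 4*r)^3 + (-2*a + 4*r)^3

96*a^2*r + 128*r^3

Only the even-power cross terms survive.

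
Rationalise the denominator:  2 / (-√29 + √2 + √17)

(5*√29 + 7*√17 + 22*√2 + √986)/9

Group as (√2 + √17) - √29; multiply by (√2 + √17) + √29, then rationalise the remaining surd.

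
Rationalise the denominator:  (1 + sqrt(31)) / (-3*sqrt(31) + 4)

(-97 - 7*sqrt(31))/263

Multiply numerator and denominator by 4 + 3*sqrt(31).
Denominator becomes -263; numerator becomes 7*sqrt(31) + 97.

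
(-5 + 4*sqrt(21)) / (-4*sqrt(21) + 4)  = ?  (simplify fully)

(-79 + sqrt(21))/80

Multiply numerator and denominator by 4 + 4*sqrt(21).
Denominator becomes -320; numerator becomes -4*sqrt(21) + 316.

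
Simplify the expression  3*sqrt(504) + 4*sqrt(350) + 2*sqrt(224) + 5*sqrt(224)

3*sqrt(504) = 18*sqrt(14); 4*sqrt(350) = 20*sqrt(14); 2*sqrt(224) = 8*sqrt(14); 5*sqrt(224) = 20*sqrt(14)
Combine: (18 + 20 + 8 + 20)·sqrt(14) = 66*sqrt(14)

66*sqrt(14)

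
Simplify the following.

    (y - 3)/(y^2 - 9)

1/(y + 3)

Factor: y^2 - 9 = (y - 3)*(y + 3)
Cancel the common factor (y - 3).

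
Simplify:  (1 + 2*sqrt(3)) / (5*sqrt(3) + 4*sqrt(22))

(-30 - 5*sqrt(3) + 4*sqrt(22) + 8*sqrt(66))/277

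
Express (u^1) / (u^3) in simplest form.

Quotient: (u^-2)

u^(-2)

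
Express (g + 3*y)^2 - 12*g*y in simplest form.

After expansion: g^2 - 6*g*y + 9*y^2 — a perfect-square trinomial.

(g - 3*y)^2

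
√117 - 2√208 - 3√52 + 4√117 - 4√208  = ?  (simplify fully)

-15*√13

√117 = 3*√13; 2√208 = 8*√13; 3√52 = 6*√13; 4√117 = 12*√13; 4√208 = 16*√13
Combine: (3 - 8 - 6 + 12 - 16)·√13 = -15*√13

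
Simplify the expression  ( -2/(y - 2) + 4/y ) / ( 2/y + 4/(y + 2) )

(y^2 - 2*y - 8)/(3*y^2 - 4*y - 4)

Numerator: -2/(y - 2) + 4/y = (2*y - 8)/(y^2 - 2*y)
Denominator: 2/y + 4/(y + 2) = (6*y + 4)/(y^2 + 2*y)
Divide: ((2*y - 8)/(y^2 - 2*y)) · ((y^2 + 2*y)/(6*y + 4)) = (y^2 - 2*y - 8)/(3*y^2 - 4*y - 4)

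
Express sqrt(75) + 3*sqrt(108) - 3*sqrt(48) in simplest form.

11*sqrt(3)

sqrt(75) = 5*sqrt(3); 3*sqrt(108) = 18*sqrt(3); 3*sqrt(48) = 12*sqrt(3)
Combine: (5 + 18 - 12)·sqrt(3) = 11*sqrt(3)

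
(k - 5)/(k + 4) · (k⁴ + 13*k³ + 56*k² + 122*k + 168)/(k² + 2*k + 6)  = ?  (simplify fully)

k² + 2*k - 35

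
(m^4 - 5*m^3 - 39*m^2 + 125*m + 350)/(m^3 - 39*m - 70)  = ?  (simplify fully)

m - 5

Factor: m^4 - 5*m^3 - 39*m^2 + 125*m + 350 = (m + 5)*(m + 2)*(m - 7)*(m - 5);  m^3 - 39*m - 70 = (m + 2)*(m + 5)*(m - 7)
Cancel the common factors (m - 7), (m + 5), (m + 2).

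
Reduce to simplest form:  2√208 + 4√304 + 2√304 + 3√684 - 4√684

2√208 = 8*√13; 4√304 = 16*√19; 2√304 = 8*√19; 3√684 = 18*√19; 4√684 = 24*√19

8*√13 + 18*√19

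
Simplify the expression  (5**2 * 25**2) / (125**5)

5**(-9)

5**2 = 5**2; 25**2 = 5**4; 125**5 = 5**15
Combine exponents: 5**(-9)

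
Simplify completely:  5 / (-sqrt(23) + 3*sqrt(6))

Multiply numerator and denominator by sqrt(23) + 3*sqrt(6).
Denominator becomes 31; numerator becomes 5*sqrt(23) + 15*sqrt(6).

(5*sqrt(23) + 15*sqrt(6))/31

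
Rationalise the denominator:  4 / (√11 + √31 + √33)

Group as (√11 + √33) + √31; multiply by (√11 + √33) - √31, then rationalise the remaining surd.

(-88*√93 + 36*√33 + 52*√31 + 212*√11)/1283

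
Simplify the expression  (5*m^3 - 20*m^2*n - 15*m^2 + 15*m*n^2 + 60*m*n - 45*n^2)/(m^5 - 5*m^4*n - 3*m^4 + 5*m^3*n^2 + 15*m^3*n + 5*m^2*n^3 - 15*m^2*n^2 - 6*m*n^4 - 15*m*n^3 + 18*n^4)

5/(m^2 - m*n - 2*n^2)

Factor: 5*m^3 - 20*m^2*n - 15*m^2 + 15*m*n^2 + 60*m*n - 45*n^2 = 5*(m - 3*n)*(m - n)*(m - 3);  m^5 - 5*m^4*n - 3*m^4 + 5*m^3*n^2 + 15*m^3*n + 5*m^2*n^3 - 15*m^2*n^2 - 6*m*n^4 - 15*m*n^3 + 18*n^4 = (m - 2*n)*(m + n)*(m - n)*(m - 3)*(m - 3*n)
Cancel the common factors (m - 3), (m - n), (m - 3*n).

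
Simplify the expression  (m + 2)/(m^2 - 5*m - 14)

1/(m - 7)

Factor: m^2 - 5*m - 14 = (m + 2)*(m - 7)
Cancel the common factor (m + 2).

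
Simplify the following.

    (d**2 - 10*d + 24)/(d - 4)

d - 6

Factor: d**2 - 10*d + 24 = (d - 4)*(d - 6)
Cancel the common factor (d - 4).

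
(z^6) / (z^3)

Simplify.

Quotient: z^3

z^3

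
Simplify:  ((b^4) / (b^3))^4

b^4

Inside the bracket: b^1
Raise to the power 4: b^4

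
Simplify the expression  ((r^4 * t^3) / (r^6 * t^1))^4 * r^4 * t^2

t^10/r^4

Inside the bracket: (r^-2) * t^2
Raise to the power 4: (r^-8) * t^8
Multiply by r^4 * t^2: add exponents.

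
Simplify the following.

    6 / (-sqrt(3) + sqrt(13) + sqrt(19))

Group as (sqrt(13) + sqrt(19)) - sqrt(3); multiply by (sqrt(13) + sqrt(19)) + sqrt(3), then rationalise the remaining surd.

(-58*sqrt(3) - 6*sqrt(19) + 18*sqrt(13) + 4*sqrt(741))/49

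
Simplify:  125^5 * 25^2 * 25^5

5^29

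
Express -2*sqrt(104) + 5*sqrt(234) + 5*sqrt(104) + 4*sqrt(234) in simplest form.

2*sqrt(104) = 4*sqrt(26); 5*sqrt(234) = 15*sqrt(26); 5*sqrt(104) = 10*sqrt(26); 4*sqrt(234) = 12*sqrt(26)
Combine: (-4 + 15 + 10 + 12)·sqrt(26) = 33*sqrt(26)

33*sqrt(26)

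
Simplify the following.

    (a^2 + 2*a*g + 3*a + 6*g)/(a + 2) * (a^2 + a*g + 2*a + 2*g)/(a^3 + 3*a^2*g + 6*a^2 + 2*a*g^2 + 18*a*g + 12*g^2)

Factor: a^2 + 2*a*g + 3*a + 6*g = (a + 3)*(a + 2*g);  a^2 + a*g + 2*a + 2*g = (a + 2)*(a + g);  a^3 + 3*a^2*g + 6*a^2 + 2*a*g^2 + 18*a*g + 12*g^2 = (a + 2*g)*(a + g)*(a + 6)
Cancel the common factors (a + 2*g), (a + 2), (a + g).

(a + 3)/(a + 6)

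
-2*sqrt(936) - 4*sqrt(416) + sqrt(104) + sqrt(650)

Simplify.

-21*sqrt(26)

2*sqrt(936) = 12*sqrt(26); 4*sqrt(416) = 16*sqrt(26); sqrt(104) = 2*sqrt(26); sqrt(650) = 5*sqrt(26)
Combine: (-12 - 16 + 2 + 5)·sqrt(26) = -21*sqrt(26)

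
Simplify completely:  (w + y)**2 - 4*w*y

(w - y)**2

Expanding gives w**2 - 2*w*y + y**2, a perfect square.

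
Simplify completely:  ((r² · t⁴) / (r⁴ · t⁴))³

r^(-6)

Inside the bracket: (r^-2)
Raise to the power 3: (r^-6)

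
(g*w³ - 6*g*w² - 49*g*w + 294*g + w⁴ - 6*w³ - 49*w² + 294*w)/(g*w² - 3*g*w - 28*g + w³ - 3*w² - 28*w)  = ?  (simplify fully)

(w² + w - 42)/(w + 4)

Factor: g*w³ - 6*g*w² - 49*g*w + 294*g + w⁴ - 6*w³ - 49*w² + 294*w = (w - 6)·(w - 7)·(w + 7)·(g + w);  g*w² - 3*g*w - 28*g + w³ - 3*w² - 28*w = (g + w)·(w + 4)·(w - 7)
Cancel the common factors (g + w), (w - 7).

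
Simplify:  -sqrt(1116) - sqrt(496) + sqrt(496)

sqrt(1116) = 6*sqrt(31); sqrt(496) = 4*sqrt(31); sqrt(496) = 4*sqrt(31)
Combine: (-6 - 4 + 4)·sqrt(31) = -6*sqrt(31)

-6*sqrt(31)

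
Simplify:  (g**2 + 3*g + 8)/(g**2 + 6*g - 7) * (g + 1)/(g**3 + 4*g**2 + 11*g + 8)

1/(g**2 + 6*g - 7)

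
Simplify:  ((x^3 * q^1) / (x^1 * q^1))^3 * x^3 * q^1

q*x^9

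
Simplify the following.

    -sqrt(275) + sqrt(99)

-2*sqrt(11)

sqrt(275) = 5*sqrt(11); sqrt(99) = 3*sqrt(11)
Combine: (-5 + 3)·sqrt(11) = -2*sqrt(11)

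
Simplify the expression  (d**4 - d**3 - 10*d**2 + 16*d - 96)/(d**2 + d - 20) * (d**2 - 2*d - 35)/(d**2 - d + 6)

Factor: d**4 - d**3 - 10*d**2 + 16*d - 96 = (d + 4)*(d - 4)*(d**2 - d + 6);  d**2 + d - 20 = (d + 5)*(d - 4);  d**2 - 2*d - 35 = (d + 5)*(d - 7)
Cancel the common factors (d**2 - d + 6), (d + 5), (d - 4).

d**2 - 3*d - 28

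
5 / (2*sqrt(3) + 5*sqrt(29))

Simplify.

(-10*sqrt(3) + 25*sqrt(29))/713

Multiply numerator and denominator by -5*sqrt(29) + 2*sqrt(3).
Denominator becomes -713; numerator becomes -25*sqrt(29) + 10*sqrt(3).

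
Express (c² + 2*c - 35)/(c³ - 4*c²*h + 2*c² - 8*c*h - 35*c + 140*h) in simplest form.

1/(c - 4*h)

Factor: c² + 2*c - 35 = (c + 7)·(c - 5);  c³ - 4*c²*h + 2*c² - 8*c*h - 35*c + 140*h = (c + 7)·(c - 4*h)·(c - 5)
Cancel the common factors (c - 5), (c + 7).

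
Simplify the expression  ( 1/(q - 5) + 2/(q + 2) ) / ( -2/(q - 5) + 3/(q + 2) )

(3*q - 8)/(q - 19)

Numerator: 1/(q - 5) + 2/(q + 2) = (3*q - 8)/(q² - 3*q - 10)
Denominator: -2/(q - 5) + 3/(q + 2) = (q - 19)/(q² - 3*q - 10)
Divide: ((3*q - 8)/(q² - 3*q - 10)) · ((q² - 3*q - 10)/(q - 19)) = (3*q - 8)/(q - 19)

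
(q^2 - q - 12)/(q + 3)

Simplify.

Factor: q^2 - q - 12 = (q + 3)*(q - 4)
Cancel the common factor (q + 3).

q - 4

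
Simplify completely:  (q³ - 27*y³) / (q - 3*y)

q² + 3*q*y + 9*y²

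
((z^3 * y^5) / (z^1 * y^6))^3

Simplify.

z^6/y^3

Inside the bracket: z^2 * (y^-1)
Raise to the power 3: z^6 * (y^-3)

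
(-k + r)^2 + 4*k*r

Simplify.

(k + r)^2

Expanding gives k^2 + 2*k*r + r^2, a perfect square.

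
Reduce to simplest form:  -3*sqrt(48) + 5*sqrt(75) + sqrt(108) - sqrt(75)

3*sqrt(48) = 12*sqrt(3); 5*sqrt(75) = 25*sqrt(3); sqrt(108) = 6*sqrt(3); sqrt(75) = 5*sqrt(3)
Combine: (-12 + 25 + 6 - 5)·sqrt(3) = 14*sqrt(3)

14*sqrt(3)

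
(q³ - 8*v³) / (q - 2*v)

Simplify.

Apply the difference-of-cubes factorisation and cancel (q - 2*v).

q² + 2*q*v + 4*v²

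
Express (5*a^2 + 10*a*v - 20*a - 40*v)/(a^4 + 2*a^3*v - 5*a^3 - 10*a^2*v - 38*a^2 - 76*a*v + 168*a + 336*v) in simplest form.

5/(a^2 - a - 42)

Factor: 5*a^2 + 10*a*v - 20*a - 40*v = 5*(a - 4)*(a + 2*v);  a^4 + 2*a^3*v - 5*a^3 - 10*a^2*v - 38*a^2 - 76*a*v + 168*a + 336*v = (a - 7)*(a + 6)*(a + 2*v)*(a - 4)
Cancel the common factors (a + 2*v), (a - 4).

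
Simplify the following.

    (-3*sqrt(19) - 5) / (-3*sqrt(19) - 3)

(sqrt(19) + 26)/27

Multiply numerator and denominator by -3 + 3*sqrt(19).
Denominator becomes -162; numerator becomes -156 - 6*sqrt(19).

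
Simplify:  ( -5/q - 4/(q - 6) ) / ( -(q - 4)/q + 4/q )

(9*q - 30)/(q^2 - 14*q + 48)

Numerator: -5/q - 4/(q - 6) = (-9*q + 30)/(q^2 - 6*q)
Denominator: -(q - 4)/q + 4/q = (-q + 8)/q
Divide: ((-9*q + 30)/(q^2 - 6*q)) · (q/(-q + 8)) = (9*q - 30)/(q^2 - 14*q + 48)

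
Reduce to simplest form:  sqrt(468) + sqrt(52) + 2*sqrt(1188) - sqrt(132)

sqrt(468) = 6*sqrt(13); sqrt(52) = 2*sqrt(13); 2*sqrt(1188) = 12*sqrt(33); sqrt(132) = 2*sqrt(33)

8*sqrt(13) + 10*sqrt(33)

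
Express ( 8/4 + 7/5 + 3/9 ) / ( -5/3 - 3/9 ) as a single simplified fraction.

Numerator: 8/4 + 7/5 + 3/9 = 56/15
Denominator: -5/3 - 3/9 = -2
Divide: (56/15) · (-1/2) = -28/15

-28/15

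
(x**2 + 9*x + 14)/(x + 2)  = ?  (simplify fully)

x + 7

Factor: x**2 + 9*x + 14 = (x + 2)*(x + 7)
Cancel the common factor (x + 2).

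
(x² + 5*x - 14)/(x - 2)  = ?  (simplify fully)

Factor: x² + 5*x - 14 = (x + 7)·(x - 2)
Cancel the common factor (x - 2).

x + 7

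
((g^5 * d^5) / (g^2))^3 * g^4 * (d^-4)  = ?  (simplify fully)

Inside the bracket: g^3 * d^5
Raise to the power 3: g^9 * d^15
Multiply by g^4 * (d^-4): add exponents.

d^11*g^13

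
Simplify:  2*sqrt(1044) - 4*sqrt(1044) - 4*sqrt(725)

2*sqrt(1044) = 12*sqrt(29); 4*sqrt(1044) = 24*sqrt(29); 4*sqrt(725) = 20*sqrt(29)
Combine: (12 - 24 - 20)·sqrt(29) = -32*sqrt(29)

-32*sqrt(29)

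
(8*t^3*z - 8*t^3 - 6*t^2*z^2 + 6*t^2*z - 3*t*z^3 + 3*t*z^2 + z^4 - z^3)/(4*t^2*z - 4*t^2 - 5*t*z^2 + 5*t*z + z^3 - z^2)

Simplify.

2*t + z

Factor: 8*t^3*z - 8*t^3 - 6*t^2*z^2 + 6*t^2*z - 3*t*z^3 + 3*t*z^2 + z^4 - z^3 = (-4*t + z)*(2*t + z)*(-t + z)*(z - 1);  4*t^2*z - 4*t^2 - 5*t*z^2 + 5*t*z + z^3 - z^2 = (z - 1)*(-4*t + z)*(-t + z)
Cancel the common factors (z - 1), (-t + z), (-4*t + z).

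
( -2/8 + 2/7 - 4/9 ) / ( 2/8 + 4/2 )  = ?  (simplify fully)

-103/567

Numerator: -2/8 + 2/7 - 4/9 = -103/252
Denominator: 2/8 + 4/2 = 9/4
Divide: (-103/252) · (4/9) = -103/567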